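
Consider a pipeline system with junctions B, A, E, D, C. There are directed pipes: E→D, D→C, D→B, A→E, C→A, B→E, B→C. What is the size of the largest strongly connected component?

{A, B, C, D, E} are all mutually reachable — one SCC of size 5.
The largest has 5 vertices.

5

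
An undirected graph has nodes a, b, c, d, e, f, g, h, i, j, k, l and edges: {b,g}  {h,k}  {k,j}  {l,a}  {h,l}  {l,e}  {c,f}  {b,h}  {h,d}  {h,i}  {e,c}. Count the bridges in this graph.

11

removing a-l disconnects a from l; removing l-h disconnects l from h; removing e-l disconnects e from l; removing b-g disconnects b from g — these are bridges.
In total 11 edges are bridges.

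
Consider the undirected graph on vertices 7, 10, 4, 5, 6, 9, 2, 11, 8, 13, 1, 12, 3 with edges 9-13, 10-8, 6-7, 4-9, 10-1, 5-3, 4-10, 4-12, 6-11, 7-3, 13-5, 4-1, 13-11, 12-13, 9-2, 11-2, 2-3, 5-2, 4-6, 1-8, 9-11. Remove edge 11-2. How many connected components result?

1

11 and 2 are still connected via 11-9-2, so the component count stays at 1.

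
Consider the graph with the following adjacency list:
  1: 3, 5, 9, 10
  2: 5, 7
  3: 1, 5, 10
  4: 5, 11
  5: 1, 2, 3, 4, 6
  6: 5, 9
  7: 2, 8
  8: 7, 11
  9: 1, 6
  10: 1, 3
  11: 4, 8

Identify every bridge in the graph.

none

The edges on the cycle 5-3-10-1-5 are not bridges since each lies on that cycle.
Every edge lies on some cycle, so there are no bridges.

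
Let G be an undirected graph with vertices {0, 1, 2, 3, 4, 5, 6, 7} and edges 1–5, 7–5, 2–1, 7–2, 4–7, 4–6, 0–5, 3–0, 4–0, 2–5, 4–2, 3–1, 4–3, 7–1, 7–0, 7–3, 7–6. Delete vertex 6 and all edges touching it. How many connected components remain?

1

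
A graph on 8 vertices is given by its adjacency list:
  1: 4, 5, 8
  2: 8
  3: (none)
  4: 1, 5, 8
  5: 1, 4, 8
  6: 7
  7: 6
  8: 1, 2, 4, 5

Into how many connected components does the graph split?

3

3 is isolated — a component by itself.
Starting from 6 we can reach 6, 7. That is one component of size 2.
Starting from 1 we can reach 1, 2, 4, 5, 8. That is one component of size 5.
Total: 3 components.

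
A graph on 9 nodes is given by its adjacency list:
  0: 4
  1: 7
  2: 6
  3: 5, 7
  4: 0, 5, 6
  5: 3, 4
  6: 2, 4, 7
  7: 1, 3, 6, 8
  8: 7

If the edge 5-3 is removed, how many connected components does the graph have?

1

5 and 3 are still connected via 5-4-6-7-3, so the component count stays at 1.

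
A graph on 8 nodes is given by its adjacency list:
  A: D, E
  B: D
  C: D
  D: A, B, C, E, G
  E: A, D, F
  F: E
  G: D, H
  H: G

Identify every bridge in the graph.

The edges on the cycle A-E-D-A are not bridges since each lies on that cycle.
But removing G-D disconnects G from D; removing D-C disconnects D from C; removing G-H disconnects G from H; removing F-E disconnects F from E — these are bridges.
In total 5 edges are bridges.

B-D, C-D, D-G, E-F, G-H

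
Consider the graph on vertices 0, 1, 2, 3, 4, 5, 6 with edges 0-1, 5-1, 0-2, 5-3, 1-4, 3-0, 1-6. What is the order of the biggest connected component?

7

Starting from 0 we can reach 0, 1, 2, 3, 4, 5, 6. That is one component of size 7.
The largest has 7 vertices.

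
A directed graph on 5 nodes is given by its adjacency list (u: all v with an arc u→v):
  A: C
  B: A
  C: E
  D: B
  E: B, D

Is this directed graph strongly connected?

From C we can reach every vertex (A, B, C, D, E), and every vertex can reach C (A, B, C, D, E). So the whole graph is one strongly connected component.

Yes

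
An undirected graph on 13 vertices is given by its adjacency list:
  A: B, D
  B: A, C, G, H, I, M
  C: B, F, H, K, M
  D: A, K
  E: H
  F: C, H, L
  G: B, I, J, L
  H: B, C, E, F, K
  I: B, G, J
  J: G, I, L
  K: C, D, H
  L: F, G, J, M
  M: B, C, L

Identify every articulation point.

H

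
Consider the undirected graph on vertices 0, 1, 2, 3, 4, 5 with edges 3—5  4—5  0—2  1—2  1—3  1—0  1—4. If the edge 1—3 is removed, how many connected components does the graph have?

1 and 3 are still connected via 1-4-5-3, so the component count stays at 1.

1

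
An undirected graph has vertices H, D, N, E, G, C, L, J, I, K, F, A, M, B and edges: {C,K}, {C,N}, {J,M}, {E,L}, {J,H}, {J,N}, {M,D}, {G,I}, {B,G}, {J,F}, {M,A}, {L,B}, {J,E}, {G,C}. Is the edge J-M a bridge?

Removing J-M leaves no path between J and M: the component count goes from 1 to 2. So it is a bridge.

Yes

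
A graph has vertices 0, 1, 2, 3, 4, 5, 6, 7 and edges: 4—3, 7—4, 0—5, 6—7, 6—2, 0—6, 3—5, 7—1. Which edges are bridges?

1-7, 2-6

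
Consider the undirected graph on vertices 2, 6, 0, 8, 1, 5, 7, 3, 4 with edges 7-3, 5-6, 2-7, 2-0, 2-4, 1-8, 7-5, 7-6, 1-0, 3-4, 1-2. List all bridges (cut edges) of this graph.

1-8

The edges on the cycle 2-7-3-4-2 are not bridges since each lies on that cycle.
But removing 1-8 disconnects 1 from 8 — this is a bridge.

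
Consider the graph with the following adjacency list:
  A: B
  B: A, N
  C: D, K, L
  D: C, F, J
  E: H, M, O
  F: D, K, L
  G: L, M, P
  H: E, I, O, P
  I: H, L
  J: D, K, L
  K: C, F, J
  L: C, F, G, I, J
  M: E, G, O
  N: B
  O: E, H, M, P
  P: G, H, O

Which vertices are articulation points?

Removing B increases the component count from 2 to 3, so B is a cut vertex.
Removing L increases the component count from 2 to 3, so L is a cut vertex.
By contrast removing J leaves 2 components; it is not a cut vertex. No other vertex is a cut vertex either.

B, L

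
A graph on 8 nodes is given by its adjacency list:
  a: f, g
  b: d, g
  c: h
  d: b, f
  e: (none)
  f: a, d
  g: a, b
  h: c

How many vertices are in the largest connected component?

5

e is isolated — a component by itself.
Starting from c we can reach c, h. That is one component of size 2.
Starting from a we can reach a, b, d, f, g. That is one component of size 5.
The largest has 5 vertices.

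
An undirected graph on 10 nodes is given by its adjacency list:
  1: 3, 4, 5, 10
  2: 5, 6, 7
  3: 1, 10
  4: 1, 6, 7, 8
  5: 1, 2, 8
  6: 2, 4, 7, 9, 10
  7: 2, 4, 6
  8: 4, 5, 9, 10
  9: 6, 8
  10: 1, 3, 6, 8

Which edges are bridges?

none

The edges on the cycle 8-4-1-5-8 are not bridges since each lies on that cycle.
Every edge lies on some cycle, so there are no bridges.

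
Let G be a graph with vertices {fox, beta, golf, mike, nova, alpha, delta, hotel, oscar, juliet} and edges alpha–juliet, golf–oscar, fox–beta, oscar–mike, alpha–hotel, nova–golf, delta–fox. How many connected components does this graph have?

3

Starting from alpha we can reach alpha, hotel, juliet. That is one component of size 3.
Starting from fox we can reach fox, beta, delta. That is one component of size 3.
Starting from golf we can reach golf, mike, nova, oscar. That is one component of size 4.
Total: 3 components.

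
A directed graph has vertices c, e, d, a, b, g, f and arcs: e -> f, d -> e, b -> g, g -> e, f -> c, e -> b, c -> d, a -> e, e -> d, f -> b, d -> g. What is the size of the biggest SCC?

{b, c, d, e, f, g} are all mutually reachable — one SCC of size 6.
{a} is an SCC by itself.
The largest has 6 vertices.

6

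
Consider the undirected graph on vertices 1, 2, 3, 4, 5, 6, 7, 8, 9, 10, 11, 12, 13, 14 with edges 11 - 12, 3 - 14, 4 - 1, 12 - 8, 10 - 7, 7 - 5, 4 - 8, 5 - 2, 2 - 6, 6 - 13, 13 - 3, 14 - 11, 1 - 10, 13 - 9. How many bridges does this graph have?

The edges on the cycle 4-1-10-7-5-2-6-13-3-14-11-12-8-4 are not bridges since each lies on that cycle.
But removing 9 - 13 disconnects 9 from 13 — this is a bridge.

1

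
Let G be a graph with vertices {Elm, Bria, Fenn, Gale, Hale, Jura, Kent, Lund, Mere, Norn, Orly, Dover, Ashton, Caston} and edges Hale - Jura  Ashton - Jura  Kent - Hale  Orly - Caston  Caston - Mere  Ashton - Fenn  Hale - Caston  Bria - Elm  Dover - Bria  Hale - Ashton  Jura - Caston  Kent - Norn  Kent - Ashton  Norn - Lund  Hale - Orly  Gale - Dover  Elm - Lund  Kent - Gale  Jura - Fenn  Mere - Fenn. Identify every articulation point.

Removing Kent increases the component count from 1 to 2, so Kent is a cut vertex.
By contrast removing Gale leaves 1 component; it is not a cut vertex. No other vertex is a cut vertex either.

Kent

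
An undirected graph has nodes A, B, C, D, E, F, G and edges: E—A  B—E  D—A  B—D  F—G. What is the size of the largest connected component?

C is isolated — a component by itself.
Starting from F we can reach F, G. That is one component of size 2.
Starting from A we can reach A, B, D, E. That is one component of size 4.
The largest has 4 vertices.

4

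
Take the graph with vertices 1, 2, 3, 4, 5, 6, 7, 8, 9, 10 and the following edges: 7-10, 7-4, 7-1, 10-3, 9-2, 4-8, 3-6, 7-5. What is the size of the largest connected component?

Starting from 2 we can reach 2, 9. That is one component of size 2.
Starting from 1 we can reach 1, 3, 4, 5, 6, 7, 8, 10. That is one component of size 8.
The largest has 8 vertices.

8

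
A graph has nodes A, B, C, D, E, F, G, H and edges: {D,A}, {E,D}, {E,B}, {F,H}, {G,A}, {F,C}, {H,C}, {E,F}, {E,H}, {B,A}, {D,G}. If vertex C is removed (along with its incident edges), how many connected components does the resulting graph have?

1

With C gone, the remaining components are: {A, B, D, E, F, G, H}.
That is 1 component.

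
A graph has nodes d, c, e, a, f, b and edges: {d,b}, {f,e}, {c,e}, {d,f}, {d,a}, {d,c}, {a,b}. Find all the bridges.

The edges on the cycle d-a-b-d are not bridges since each lies on that cycle.
Every edge lies on some cycle, so there are no bridges.

none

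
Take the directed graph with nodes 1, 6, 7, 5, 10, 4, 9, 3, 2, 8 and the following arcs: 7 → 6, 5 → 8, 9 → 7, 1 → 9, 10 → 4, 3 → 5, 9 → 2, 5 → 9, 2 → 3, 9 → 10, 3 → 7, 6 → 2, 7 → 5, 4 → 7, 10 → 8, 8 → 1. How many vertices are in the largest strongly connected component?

{1, 2, 3, 4, 5, 6, 7, 8, 9, 10} are all mutually reachable — one SCC of size 10.
The largest has 10 vertices.

10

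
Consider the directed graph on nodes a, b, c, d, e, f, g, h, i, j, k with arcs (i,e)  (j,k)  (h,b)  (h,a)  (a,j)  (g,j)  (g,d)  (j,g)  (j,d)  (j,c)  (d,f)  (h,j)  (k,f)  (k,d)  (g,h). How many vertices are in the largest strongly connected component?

{a, g, h, j} are all mutually reachable — one SCC of size 4.
{b} is an SCC by itself.
{k} is an SCC by itself.
{f} is an SCC by itself.
{i} is an SCC by itself.
(and 3 more singleton SCCs)
The largest has 4 vertices.

4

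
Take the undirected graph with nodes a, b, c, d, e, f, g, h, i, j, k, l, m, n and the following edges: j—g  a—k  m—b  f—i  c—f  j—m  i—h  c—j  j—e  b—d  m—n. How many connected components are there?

3

l is isolated — a component by itself.
Starting from a we can reach a, k. That is one component of size 2.
Starting from b we can reach b, c, d, e, f, g, h, i, j, m, n. That is one component of size 11.
Total: 3 components.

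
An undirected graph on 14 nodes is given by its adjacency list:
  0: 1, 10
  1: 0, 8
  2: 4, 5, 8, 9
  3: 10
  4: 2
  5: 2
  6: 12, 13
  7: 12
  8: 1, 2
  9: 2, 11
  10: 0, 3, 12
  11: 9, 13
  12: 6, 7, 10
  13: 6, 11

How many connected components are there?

1

Starting from 0 we can reach 0, 1, 2, 3, 4, 5, 6, 7, 8, 9, 10, 11, 12, 13. That is one component of size 14.
Total: 1 component.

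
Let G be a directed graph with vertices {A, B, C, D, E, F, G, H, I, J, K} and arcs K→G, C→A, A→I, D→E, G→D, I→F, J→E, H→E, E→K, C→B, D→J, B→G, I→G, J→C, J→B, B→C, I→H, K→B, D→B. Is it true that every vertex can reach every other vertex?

There is no directed path from F to D, so the graph is not strongly connected.

No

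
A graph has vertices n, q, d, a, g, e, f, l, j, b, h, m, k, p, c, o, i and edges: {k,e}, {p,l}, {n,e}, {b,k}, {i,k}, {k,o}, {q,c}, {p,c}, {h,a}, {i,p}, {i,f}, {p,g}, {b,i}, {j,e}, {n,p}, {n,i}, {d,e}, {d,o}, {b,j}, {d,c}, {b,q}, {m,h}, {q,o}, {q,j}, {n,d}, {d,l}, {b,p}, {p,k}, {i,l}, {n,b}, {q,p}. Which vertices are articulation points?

h, i, p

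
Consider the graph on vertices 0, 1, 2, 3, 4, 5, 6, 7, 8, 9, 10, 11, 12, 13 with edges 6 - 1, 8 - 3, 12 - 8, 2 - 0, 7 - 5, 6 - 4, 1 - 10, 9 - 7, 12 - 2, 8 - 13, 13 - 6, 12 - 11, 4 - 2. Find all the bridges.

0-2, 1-10, 1-6, 11-12, 3-8, 5-7, 7-9

The edges on the cycle 12-8-13-6-4-2-12 are not bridges since each lies on that cycle.
But removing 9 - 7 disconnects 9 from 7; removing 6 - 1 disconnects 6 from 1; removing 10 - 1 disconnects 10 from 1; removing 2 - 0 disconnects 2 from 0 — these are bridges.
In total 7 edges are bridges.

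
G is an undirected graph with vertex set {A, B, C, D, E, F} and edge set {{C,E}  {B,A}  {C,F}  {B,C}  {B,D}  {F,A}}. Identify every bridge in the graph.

B-D, C-E

The edges on the cycle B-C-F-A-B are not bridges since each lies on that cycle.
But removing C–E disconnects C from E; removing B–D disconnects B from D — these are bridges.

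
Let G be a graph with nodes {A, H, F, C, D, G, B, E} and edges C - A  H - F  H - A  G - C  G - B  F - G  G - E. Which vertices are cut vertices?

G

Removing G increases the component count from 2 to 4, so G is a cut vertex.
By contrast removing A leaves 2 components; it is not a cut vertex. No other vertex is a cut vertex either.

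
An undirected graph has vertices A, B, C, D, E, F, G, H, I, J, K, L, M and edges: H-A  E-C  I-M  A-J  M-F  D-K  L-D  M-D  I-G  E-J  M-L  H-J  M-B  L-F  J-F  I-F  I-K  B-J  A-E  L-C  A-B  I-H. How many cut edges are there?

The edges on the cycle I-H-A-E-C-L-M-I are not bridges since each lies on that cycle.
But removing G-I disconnects G from I — this is a bridge.

1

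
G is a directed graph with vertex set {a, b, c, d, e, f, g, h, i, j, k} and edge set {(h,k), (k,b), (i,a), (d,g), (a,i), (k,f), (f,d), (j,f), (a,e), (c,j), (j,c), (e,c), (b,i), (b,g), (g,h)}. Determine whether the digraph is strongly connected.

From e we can reach every vertex (a, b, c, d, e, f, g, h, i, j, k), and every vertex can reach e (a, b, c, d, e, f, g, h, i, j, k). So the whole graph is one strongly connected component.

Yes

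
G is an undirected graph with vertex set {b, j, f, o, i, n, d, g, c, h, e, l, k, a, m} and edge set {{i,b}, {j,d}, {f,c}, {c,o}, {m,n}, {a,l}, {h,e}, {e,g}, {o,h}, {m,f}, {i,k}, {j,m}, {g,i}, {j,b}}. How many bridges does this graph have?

The edges on the cycle j-m-f-c-o-h-e-g-i-b-j are not bridges since each lies on that cycle.
But removing a-l disconnects a from l; removing m-n disconnects m from n; removing j-d disconnects j from d; removing i-k disconnects i from k — these are bridges.
That makes 4 bridges.

4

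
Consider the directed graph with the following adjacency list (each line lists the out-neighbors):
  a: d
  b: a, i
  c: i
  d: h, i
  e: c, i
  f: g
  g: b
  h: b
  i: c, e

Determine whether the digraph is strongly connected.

There is no directed path from i to f, so the graph is not strongly connected.

No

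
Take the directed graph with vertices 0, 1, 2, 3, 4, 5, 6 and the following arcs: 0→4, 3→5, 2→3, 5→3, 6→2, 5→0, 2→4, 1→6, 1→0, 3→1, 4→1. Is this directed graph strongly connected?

Yes

From 4 we can reach every vertex (0, 1, 2, 3, 4, 5, 6), and every vertex can reach 4 (0, 1, 2, 3, 4, 5, 6). So the whole graph is one strongly connected component.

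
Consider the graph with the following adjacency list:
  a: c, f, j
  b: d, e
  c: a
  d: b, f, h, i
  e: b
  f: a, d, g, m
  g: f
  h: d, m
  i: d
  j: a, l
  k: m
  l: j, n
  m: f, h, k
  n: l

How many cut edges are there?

The edges on the cycle d-f-m-h-d are not bridges since each lies on that cycle.
But removing e-b disconnects e from b; removing c-a disconnects c from a; removing a-j disconnects a from j; removing d-i disconnects d from i — these are bridges.
In total 10 edges are bridges.

10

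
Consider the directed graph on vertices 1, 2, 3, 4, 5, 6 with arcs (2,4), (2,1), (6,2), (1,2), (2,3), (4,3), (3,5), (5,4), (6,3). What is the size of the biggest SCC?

3

{3, 4, 5} are all mutually reachable — one SCC of size 3.
{1, 2} are all mutually reachable — one SCC of size 2.
{6} is an SCC by itself.
The largest has 3 vertices.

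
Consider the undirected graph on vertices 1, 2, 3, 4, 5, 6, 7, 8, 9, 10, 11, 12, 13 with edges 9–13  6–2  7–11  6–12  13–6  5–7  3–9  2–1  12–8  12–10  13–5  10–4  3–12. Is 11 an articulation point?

No

Deleting 11 leaves 1 component (was 1), so 11 is not a cut vertex.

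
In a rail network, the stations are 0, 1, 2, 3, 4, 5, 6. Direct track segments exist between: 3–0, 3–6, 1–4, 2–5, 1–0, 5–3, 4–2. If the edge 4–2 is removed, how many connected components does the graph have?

4 and 2 are still connected via 4-1-0-3-5-2, so the component count stays at 1.

1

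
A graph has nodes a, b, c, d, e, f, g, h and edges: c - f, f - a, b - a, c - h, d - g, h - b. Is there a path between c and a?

From c we can reach a, b, c, f, h, which includes a.

Yes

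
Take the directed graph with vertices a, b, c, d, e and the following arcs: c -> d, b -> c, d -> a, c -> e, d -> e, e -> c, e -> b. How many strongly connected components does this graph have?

{b, c, d, e} are all mutually reachable — one SCC of size 4.
{a} is an SCC by itself.
That gives 2 strongly connected components.

2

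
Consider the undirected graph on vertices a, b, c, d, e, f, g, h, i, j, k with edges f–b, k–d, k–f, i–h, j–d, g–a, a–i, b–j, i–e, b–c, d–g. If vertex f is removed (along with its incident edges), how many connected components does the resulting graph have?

With f gone, the remaining components are: {a, b, c, d, e, g, h, i, j, k}.
That is 1 component.

1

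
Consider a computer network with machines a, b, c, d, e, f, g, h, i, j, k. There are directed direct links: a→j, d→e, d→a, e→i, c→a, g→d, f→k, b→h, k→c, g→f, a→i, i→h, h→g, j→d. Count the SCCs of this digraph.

{a, c, d, e, f, g, h, i, j, k} are all mutually reachable — one SCC of size 10.
{b} is an SCC by itself.
That gives 2 strongly connected components.

2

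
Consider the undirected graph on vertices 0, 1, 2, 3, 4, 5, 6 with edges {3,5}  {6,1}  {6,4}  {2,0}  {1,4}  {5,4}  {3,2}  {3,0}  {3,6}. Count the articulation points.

Removing 3 increases the component count from 1 to 2, so 3 is a cut vertex.
By contrast removing 5 leaves 1 component; it is not a cut vertex. No other vertex is a cut vertex either.

1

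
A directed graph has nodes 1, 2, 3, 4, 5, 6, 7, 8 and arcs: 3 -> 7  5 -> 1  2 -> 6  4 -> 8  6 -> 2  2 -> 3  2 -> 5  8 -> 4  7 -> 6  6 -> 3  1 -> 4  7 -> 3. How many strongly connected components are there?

4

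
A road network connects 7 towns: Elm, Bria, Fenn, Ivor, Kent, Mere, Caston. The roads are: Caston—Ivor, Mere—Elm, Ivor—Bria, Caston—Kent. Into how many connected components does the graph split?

3

Fenn is isolated — a component by itself.
Starting from Elm we can reach Elm, Mere. That is one component of size 2.
Starting from Bria we can reach Bria, Ivor, Kent, Caston. That is one component of size 4.
Total: 3 components.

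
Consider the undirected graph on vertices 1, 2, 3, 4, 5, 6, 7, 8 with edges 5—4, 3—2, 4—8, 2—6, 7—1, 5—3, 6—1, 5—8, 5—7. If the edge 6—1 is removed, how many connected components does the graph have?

6 and 1 are still connected via 6-2-3-5-7-1, so the component count stays at 1.

1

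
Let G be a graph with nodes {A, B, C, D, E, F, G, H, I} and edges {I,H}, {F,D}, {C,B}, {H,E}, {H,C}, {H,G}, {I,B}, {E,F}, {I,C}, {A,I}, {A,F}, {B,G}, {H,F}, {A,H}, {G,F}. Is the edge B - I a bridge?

No

After removing B - I, the path B-C-I still connects them, so the edge is not a bridge.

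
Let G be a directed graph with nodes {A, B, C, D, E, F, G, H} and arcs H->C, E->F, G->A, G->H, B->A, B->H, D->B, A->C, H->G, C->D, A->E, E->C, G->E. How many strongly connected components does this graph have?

2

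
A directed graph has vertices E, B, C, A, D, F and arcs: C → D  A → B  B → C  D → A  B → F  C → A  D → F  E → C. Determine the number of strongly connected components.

{A, B, C, D} are all mutually reachable — one SCC of size 4.
{F} is an SCC by itself.
{E} is an SCC by itself.
That gives 3 strongly connected components.

3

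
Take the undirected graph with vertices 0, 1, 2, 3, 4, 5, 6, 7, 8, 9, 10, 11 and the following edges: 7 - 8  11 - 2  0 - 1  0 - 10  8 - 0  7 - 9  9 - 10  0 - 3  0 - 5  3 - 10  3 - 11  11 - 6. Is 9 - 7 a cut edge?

After removing 9 - 7, the path 9-10-0-8-7 still connects them, so the edge is not a bridge.

No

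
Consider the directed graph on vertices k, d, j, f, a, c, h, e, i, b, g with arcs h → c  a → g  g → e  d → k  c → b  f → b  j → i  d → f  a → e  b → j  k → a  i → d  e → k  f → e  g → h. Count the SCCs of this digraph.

{a, b, c, d, e, f, g, h, i, j, k} are all mutually reachable — one SCC of size 11.
That gives 1 strongly connected component.

1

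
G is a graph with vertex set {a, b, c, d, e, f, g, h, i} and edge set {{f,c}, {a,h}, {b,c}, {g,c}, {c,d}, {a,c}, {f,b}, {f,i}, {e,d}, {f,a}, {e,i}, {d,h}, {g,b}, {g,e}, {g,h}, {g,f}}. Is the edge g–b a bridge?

No

After removing g–b, the path g-f-b still connects them, so the edge is not a bridge.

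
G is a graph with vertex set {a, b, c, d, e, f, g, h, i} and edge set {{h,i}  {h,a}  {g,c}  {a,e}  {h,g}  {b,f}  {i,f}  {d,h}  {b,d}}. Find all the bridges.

a-e, a-h, c-g, g-h

The edges on the cycle b-d-h-i-f-b are not bridges since each lies on that cycle.
But removing c-g disconnects c from g; removing a-e disconnects a from e; removing h-g disconnects h from g; removing h-a disconnects h from a — these are bridges.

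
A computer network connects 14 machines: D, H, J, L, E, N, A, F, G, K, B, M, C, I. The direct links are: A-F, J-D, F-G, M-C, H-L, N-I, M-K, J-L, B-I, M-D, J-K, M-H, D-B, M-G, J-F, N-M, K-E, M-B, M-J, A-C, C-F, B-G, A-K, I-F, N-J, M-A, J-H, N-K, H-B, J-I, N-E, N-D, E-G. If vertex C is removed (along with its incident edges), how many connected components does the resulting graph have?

1

With C gone, the remaining components are: {A, B, D, E, F, G, H, I, J, K, L, M, N}.
That is 1 component.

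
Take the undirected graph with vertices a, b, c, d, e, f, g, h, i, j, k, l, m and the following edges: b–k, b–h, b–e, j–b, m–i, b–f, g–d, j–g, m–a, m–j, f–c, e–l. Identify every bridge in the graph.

a-m, b-e, b-f, b-h, b-j, b-k, c-f, d-g, e-l, g-j, i-m, j-m

removing j–g disconnects j from g; removing b–k disconnects b from k; removing e–l disconnects e from l; removing b–j disconnects b from j — these are bridges.
In total 12 edges are bridges.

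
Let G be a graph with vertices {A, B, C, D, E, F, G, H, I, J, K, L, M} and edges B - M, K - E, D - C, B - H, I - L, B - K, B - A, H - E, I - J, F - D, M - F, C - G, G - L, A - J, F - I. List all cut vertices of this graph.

Removing B increases the component count from 1 to 2, so B is a cut vertex.
By contrast removing M leaves 1 component; it is not a cut vertex. No other vertex is a cut vertex either.

B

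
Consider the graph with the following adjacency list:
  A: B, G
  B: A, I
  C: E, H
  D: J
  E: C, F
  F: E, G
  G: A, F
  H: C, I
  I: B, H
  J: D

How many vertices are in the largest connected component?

Starting from D we can reach D, J. That is one component of size 2.
Starting from A we can reach A, B, C, E, F, G, H, I. That is one component of size 8.
The largest has 8 vertices.

8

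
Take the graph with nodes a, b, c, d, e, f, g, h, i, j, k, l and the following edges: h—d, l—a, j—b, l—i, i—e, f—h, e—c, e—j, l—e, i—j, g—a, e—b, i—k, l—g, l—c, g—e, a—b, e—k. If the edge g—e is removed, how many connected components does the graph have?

2

g and e are still connected via g-l-e, so the component count stays at 2.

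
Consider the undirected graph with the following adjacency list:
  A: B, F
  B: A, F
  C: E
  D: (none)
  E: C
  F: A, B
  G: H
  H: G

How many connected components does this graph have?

D is isolated — a component by itself.
Starting from G we can reach G, H. That is one component of size 2.
Starting from C we can reach C, E. That is one component of size 2.
Starting from A we can reach A, B, F. That is one component of size 3.
Total: 4 components.

4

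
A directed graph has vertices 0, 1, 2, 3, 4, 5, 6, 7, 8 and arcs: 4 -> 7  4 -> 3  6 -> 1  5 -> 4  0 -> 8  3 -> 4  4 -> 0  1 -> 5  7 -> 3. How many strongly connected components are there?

{3, 4, 7} are all mutually reachable — one SCC of size 3.
{1} is an SCC by itself.
{5} is an SCC by itself.
{6} is an SCC by itself.
{2} is an SCC by itself.
(and 2 more singleton SCCs)
That gives 7 strongly connected components.

7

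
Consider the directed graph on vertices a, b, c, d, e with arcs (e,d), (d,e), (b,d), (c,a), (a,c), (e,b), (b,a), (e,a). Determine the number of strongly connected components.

{b, d, e} are all mutually reachable — one SCC of size 3.
{a, c} are all mutually reachable — one SCC of size 2.
That gives 2 strongly connected components.

2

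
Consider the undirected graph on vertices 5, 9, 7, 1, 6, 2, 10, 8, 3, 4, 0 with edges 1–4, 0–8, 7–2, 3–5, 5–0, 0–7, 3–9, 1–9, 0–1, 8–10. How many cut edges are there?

5

The edges on the cycle 3-5-0-1-9-3 are not bridges since each lies on that cycle.
But removing 1–4 disconnects 1 from 4; removing 0–7 disconnects 0 from 7; removing 0–8 disconnects 0 from 8; removing 2–7 disconnects 2 from 7 — these are bridges.
In total 5 edges are bridges.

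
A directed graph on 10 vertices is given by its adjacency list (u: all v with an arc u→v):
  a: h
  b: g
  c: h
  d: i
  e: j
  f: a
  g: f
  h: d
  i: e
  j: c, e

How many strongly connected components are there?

{c, d, e, h, i, j} are all mutually reachable — one SCC of size 6.
{g} is an SCC by itself.
{b} is an SCC by itself.
{f} is an SCC by itself.
{a} is an SCC by itself.
That gives 5 strongly connected components.

5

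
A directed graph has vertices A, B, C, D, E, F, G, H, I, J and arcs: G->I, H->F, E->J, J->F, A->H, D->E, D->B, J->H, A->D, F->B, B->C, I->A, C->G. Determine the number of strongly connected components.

{A, B, C, D, E, F, G, H, I, J} are all mutually reachable — one SCC of size 10.
That gives 1 strongly connected component.

1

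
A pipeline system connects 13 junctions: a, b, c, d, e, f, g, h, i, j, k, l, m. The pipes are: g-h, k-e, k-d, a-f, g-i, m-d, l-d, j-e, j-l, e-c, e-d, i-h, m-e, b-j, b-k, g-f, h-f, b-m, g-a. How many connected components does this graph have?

Starting from a we can reach a, f, g, h, i. That is one component of size 5.
Starting from b we can reach b, c, d, e, j, k, l, m. That is one component of size 8.
Total: 2 components.

2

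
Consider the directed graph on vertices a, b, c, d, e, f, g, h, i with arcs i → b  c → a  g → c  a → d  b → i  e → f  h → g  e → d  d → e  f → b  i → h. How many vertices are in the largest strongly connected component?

9

{a, b, c, d, e, f, g, h, i} are all mutually reachable — one SCC of size 9.
The largest has 9 vertices.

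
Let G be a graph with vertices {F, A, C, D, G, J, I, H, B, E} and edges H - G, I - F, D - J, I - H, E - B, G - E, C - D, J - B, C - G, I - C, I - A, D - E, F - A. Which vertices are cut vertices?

Removing I increases the component count from 1 to 2, so I is a cut vertex.
By contrast removing D leaves 1 component; it is not a cut vertex. No other vertex is a cut vertex either.

I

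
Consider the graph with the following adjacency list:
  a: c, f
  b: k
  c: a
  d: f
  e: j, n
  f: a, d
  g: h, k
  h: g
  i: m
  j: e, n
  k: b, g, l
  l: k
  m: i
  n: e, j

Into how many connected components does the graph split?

Starting from i we can reach i, m. That is one component of size 2.
Starting from e we can reach e, j, n. That is one component of size 3.
Starting from a we can reach a, c, d, f. That is one component of size 4.
Starting from b we can reach b, g, h, k, l. That is one component of size 5.
Total: 4 components.

4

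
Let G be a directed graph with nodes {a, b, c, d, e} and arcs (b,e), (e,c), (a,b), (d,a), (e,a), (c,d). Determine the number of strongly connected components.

1

{a, b, c, d, e} are all mutually reachable — one SCC of size 5.
That gives 1 strongly connected component.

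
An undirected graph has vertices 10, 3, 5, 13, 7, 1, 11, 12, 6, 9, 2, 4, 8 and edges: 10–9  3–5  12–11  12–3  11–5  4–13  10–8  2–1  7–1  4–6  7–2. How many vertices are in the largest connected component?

4

Starting from 1 we can reach 1, 2, 7. That is one component of size 3.
Starting from 4 we can reach 4, 6, 13. That is one component of size 3.
Starting from 8 we can reach 8, 9, 10. That is one component of size 3.
Starting from 3 we can reach 3, 5, 11, 12. That is one component of size 4.
The largest has 4 vertices.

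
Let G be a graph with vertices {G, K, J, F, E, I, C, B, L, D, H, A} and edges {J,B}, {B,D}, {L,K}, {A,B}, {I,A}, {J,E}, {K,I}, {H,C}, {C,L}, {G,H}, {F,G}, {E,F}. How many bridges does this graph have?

1

The edges on the cycle J-E-F-G-H-C-L-K-I-A-B-J are not bridges since each lies on that cycle.
But removing B–D disconnects B from D — this is a bridge.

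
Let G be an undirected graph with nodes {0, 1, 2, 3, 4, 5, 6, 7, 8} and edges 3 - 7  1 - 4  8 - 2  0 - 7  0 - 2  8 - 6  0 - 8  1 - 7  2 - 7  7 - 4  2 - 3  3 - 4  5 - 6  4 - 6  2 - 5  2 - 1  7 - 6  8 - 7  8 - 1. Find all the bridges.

none

The edges on the cycle 2-1-4-6-5-2 are not bridges since each lies on that cycle.
Every edge lies on some cycle, so there are no bridges.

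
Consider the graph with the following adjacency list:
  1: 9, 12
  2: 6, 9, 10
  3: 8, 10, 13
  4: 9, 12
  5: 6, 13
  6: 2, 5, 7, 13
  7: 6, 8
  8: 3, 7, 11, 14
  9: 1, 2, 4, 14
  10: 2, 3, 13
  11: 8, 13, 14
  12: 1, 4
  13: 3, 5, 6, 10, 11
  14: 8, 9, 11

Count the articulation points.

Removing 9 increases the component count from 1 to 2, so 9 is a cut vertex.
By contrast removing 4 leaves 1 component; it is not a cut vertex. No other vertex is a cut vertex either.

1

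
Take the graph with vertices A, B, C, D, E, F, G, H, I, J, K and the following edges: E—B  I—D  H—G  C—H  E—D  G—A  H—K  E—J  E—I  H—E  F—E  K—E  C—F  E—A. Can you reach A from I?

From I we can reach A, B, C, D, E, F, G, H, I, J, K, which includes A.

Yes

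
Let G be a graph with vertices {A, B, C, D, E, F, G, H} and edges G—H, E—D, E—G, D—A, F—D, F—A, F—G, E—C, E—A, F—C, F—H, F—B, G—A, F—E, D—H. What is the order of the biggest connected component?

8

Starting from A we can reach A, B, C, D, E, F, G, H. That is one component of size 8.
The largest has 8 vertices.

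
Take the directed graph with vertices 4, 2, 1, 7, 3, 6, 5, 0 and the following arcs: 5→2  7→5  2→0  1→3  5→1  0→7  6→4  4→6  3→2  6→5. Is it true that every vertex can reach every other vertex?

There is no directed path from 0 to 4, so the graph is not strongly connected.

No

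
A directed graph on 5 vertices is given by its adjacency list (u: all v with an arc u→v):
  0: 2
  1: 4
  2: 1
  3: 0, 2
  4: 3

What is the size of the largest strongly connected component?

{0, 1, 2, 3, 4} are all mutually reachable — one SCC of size 5.
The largest has 5 vertices.

5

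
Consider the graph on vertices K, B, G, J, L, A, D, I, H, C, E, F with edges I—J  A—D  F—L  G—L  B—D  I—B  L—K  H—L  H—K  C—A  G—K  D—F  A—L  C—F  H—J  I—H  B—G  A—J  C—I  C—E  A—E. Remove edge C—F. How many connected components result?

1

C and F are still connected via C-A-D-F, so the component count stays at 1.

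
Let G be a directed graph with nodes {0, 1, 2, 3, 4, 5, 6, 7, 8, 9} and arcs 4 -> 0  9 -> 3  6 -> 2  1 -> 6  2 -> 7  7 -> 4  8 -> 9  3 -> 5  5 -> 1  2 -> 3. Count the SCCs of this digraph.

{1, 2, 3, 5, 6} are all mutually reachable — one SCC of size 5.
{4} is an SCC by itself.
{7} is an SCC by itself.
{9} is an SCC by itself.
{0} is an SCC by itself.
(and 1 more singleton SCC)
That gives 6 strongly connected components.

6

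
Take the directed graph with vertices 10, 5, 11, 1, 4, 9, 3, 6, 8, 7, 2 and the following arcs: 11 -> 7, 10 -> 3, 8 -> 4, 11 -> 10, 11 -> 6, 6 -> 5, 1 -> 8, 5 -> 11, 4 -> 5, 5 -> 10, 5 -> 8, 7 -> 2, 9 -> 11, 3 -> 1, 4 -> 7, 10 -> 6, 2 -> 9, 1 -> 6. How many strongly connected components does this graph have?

1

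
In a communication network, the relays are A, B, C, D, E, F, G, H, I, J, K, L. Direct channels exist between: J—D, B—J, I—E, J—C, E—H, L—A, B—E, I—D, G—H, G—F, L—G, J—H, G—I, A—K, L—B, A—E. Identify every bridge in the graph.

The edges on the cycle L-G-I-E-H-J-B-L are not bridges since each lies on that cycle.
But removing F—G disconnects F from G; removing A—K disconnects A from K; removing J—C disconnects J from C — these are bridges.

A-K, C-J, F-G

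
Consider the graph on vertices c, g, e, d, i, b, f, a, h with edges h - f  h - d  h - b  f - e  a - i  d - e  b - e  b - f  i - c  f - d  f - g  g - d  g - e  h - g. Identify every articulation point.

Removing i increases the component count from 2 to 3, so i is a cut vertex.
By contrast removing h leaves 2 components; it is not a cut vertex. No other vertex is a cut vertex either.

i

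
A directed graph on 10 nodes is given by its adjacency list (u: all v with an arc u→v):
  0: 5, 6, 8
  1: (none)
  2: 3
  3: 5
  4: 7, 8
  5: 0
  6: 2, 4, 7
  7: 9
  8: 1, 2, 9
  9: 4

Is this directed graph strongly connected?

There is no directed path from 1 to 9, so the graph is not strongly connected.

No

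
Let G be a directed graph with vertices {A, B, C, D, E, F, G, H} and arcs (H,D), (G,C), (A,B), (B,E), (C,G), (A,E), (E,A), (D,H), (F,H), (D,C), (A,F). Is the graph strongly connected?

There is no directed path from H to B, so the graph is not strongly connected.

No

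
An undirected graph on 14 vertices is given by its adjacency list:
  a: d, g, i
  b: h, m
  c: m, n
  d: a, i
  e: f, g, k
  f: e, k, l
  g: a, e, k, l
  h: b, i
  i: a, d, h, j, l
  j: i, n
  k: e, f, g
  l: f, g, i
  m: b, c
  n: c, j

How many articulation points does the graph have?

Removing i increases the component count from 1 to 2, so i is a cut vertex.
By contrast removing a leaves 1 component; it is not a cut vertex. No other vertex is a cut vertex either.

1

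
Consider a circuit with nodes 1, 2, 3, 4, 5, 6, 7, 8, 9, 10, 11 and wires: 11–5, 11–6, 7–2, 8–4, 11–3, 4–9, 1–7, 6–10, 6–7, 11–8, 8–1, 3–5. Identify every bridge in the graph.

10-6, 2-7, 4-8, 4-9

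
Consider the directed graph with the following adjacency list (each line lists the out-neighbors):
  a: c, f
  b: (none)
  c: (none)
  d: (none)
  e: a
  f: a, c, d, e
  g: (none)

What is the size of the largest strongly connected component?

3

{a, e, f} are all mutually reachable — one SCC of size 3.
{g} is an SCC by itself.
{d} is an SCC by itself.
{b} is an SCC by itself.
{c} is an SCC by itself.
The largest has 3 vertices.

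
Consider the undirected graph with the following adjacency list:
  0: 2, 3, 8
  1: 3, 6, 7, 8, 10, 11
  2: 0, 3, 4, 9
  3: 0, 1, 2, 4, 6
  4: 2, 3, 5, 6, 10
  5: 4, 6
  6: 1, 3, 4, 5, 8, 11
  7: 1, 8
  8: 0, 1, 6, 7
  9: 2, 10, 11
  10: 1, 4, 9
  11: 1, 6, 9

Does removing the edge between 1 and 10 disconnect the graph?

After removing 1-10, the path 1-6-4-10 still connects them, so the edge is not a bridge.

No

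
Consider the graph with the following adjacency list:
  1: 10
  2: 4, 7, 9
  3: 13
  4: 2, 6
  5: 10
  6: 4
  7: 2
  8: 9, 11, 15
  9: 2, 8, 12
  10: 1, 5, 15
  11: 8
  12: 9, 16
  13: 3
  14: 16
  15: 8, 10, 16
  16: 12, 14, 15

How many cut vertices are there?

7

Removing 2 increases the component count from 2 to 4, so 2 is a cut vertex.
Removing 4 increases the component count from 2 to 3, so 4 is a cut vertex.
Removing 8 increases the component count from 2 to 3, so 8 is a cut vertex.
Likewise 9, 10, 15, 16 are cut vertices.
By contrast removing 11 leaves 2 components; it is not a cut vertex. No other vertex is a cut vertex either.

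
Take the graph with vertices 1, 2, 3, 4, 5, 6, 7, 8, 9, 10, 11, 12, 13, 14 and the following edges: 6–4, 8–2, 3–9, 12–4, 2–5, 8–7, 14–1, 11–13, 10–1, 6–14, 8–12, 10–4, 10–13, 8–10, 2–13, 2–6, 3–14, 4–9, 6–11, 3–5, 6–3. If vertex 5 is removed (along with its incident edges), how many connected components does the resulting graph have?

With 5 gone, the remaining components are: {1, 2, 3, 4, 6, 7, 8, 9, 10, 11, 12, 13, 14}.
That is 1 component.

1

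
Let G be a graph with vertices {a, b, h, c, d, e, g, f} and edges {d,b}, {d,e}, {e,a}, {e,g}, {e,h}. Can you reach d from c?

The component containing c is {c}, and d is not in it.

No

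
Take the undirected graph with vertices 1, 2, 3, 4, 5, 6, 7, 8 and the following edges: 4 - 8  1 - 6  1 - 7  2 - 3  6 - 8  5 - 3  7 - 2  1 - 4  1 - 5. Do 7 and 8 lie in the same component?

From 7 we can reach 1, 2, 3, 4, 5, 6, 7, 8, which includes 8.

Yes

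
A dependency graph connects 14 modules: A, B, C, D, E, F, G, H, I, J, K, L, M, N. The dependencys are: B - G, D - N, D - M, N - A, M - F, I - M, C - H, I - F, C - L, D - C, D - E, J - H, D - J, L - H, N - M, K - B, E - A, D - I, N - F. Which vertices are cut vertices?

Removing B increases the component count from 2 to 3, so B is a cut vertex.
Removing D increases the component count from 2 to 3, so D is a cut vertex.
By contrast removing M leaves 2 components; it is not a cut vertex. No other vertex is a cut vertex either.

B, D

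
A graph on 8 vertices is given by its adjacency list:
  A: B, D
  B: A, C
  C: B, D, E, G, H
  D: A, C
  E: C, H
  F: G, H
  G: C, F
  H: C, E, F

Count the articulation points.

Removing C increases the component count from 1 to 2, so C is a cut vertex.
By contrast removing F leaves 1 component; it is not a cut vertex. No other vertex is a cut vertex either.

1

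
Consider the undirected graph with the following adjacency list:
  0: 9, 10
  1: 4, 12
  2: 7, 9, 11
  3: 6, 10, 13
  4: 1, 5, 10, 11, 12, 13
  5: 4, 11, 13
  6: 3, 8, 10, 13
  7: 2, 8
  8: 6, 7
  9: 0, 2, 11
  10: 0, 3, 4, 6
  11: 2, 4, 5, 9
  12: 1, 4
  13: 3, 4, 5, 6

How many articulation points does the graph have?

1

Removing 4 increases the component count from 1 to 2, so 4 is a cut vertex.
By contrast removing 0 leaves 1 component; it is not a cut vertex. No other vertex is a cut vertex either.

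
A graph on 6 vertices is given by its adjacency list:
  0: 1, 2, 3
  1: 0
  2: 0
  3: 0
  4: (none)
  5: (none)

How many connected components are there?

5 is isolated — a component by itself.
4 is isolated — a component by itself.
Starting from 0 we can reach 0, 1, 2, 3. That is one component of size 4.
Total: 3 components.

3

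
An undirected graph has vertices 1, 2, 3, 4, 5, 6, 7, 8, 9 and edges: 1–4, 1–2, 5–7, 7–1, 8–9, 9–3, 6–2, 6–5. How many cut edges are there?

The edges on the cycle 6-5-7-1-2-6 are not bridges since each lies on that cycle.
But removing 8–9 disconnects 8 from 9; removing 1–4 disconnects 1 from 4; removing 3–9 disconnects 3 from 9 — these are bridges.
That makes 3 bridges.

3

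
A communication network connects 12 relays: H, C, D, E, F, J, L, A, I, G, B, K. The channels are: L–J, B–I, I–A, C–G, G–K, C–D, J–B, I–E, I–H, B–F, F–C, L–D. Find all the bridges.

The edges on the cycle L-J-B-F-C-D-L are not bridges since each lies on that cycle.
But removing E–I disconnects E from I; removing K–G disconnects K from G; removing B–I disconnects B from I; removing H–I disconnects H from I — these are bridges.
In total 6 edges are bridges.

A-I, B-I, C-G, E-I, G-K, H-I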